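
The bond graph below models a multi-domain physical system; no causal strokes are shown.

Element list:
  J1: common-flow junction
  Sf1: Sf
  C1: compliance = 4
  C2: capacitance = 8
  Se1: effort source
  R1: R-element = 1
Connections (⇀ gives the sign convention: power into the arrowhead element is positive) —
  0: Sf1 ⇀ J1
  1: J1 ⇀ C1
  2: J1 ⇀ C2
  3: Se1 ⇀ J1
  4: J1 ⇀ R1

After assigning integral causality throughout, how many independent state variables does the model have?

bond 0 →Sf1  (Sf1 (Sf) sets flow on bond)
bond 3 →J1  (source Se1 imposes e)
bond 1 →J1  (J1: bond 0 brought flow, rest push out)
bond 2 →J1  (common-f at J1 fixed by 0)
bond 4 →J1  (J1 flow already set via bond 0)

2  (C1, C2 all integral)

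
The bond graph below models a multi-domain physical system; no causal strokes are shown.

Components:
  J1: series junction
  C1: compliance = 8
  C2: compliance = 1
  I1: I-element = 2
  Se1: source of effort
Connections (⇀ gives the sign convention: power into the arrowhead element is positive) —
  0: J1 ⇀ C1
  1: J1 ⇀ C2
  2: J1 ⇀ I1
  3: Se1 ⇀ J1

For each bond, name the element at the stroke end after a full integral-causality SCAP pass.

#3 stroke at J1  (Se1 fixes effort; stroke away)
#0 stroke at J1  (prefer integral on C1)
#1 stroke at J1  (C2: C, integral causality)
#2 stroke at I1  (J1: last free bond brings flow in)

#0 |J1
#1 |J1
#2 |I1
#3 |J1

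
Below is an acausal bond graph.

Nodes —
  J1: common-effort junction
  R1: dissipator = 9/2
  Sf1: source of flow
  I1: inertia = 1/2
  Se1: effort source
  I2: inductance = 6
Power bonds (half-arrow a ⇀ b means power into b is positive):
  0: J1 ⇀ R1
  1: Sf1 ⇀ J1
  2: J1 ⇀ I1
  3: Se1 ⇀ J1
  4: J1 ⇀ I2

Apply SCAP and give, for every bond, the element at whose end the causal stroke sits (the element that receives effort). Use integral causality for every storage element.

bond 1 stroke→Sf1  (Sf1 fixes flow; stroke at Sf1)
bond 3 stroke→J1  (Se1: effort source, stroke at far end)
bond 0 stroke→R1  (0-jn J1 has e-setter on 3)
bond 2 stroke→I1  (J1: bond 3 brought effort, rest push out)
bond 4 stroke→I2  (0-jn J1 has e-setter on 3)

bond 0 →R1
bond 1 →Sf1
bond 2 →I1
bond 3 →J1
bond 4 →I2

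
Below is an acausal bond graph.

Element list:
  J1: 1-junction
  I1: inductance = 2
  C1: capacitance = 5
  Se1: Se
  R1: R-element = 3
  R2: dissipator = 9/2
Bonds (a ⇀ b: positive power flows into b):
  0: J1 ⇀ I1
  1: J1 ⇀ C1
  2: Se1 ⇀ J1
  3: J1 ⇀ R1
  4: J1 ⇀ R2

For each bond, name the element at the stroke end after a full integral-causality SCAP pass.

#2 |J1  (source Se1 imposes e)
#0 |I1  (I1 outputs flow p/I1)
#1 |J1  (J1: bond 0 brought flow, rest push out)
#3 |J1  (J1 flow already set via bond 0)
#4 |J1  (common-f at J1 fixed by 0)

bond 0 stroke at I1
bond 1 stroke at J1
bond 2 stroke at J1
bond 3 stroke at J1
bond 4 stroke at J1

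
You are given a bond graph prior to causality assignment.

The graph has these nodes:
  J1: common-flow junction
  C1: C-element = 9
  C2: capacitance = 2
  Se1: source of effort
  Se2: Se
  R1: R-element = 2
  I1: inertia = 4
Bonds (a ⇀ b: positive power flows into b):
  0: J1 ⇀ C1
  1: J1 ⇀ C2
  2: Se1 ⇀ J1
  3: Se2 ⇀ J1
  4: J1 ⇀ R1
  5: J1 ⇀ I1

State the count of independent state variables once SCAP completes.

3  (C1, C2, I1 all integral)

#2 stroke→J1  (Se1: effort source, stroke at far end)
#3 stroke→J1  (Se2: effort source, stroke at far end)
#0 stroke→J1  (C1 outputs effort q/C1)
#1 stroke→J1  (prefer integral on C2)
#5 stroke→I1  (prefer integral on I1)
#4 stroke→J1  (1-jn J1 has f-setter on 5)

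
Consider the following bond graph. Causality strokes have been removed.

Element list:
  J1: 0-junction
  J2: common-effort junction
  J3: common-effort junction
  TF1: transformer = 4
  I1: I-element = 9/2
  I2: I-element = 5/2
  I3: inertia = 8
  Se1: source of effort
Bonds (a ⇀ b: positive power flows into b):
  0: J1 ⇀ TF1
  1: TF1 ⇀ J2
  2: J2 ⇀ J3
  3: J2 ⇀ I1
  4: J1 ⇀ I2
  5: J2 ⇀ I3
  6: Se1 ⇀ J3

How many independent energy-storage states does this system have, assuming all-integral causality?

b6 →J3  (Se1 fixes effort; stroke away)
b2 →J2  (J3: bond 6 brought effort, rest push out)
b1 →TF1  (J2: bond 2 brought effort, rest push out)
b3 →I1  (J2: bond 2 brought effort, rest push out)
b5 →I3  (0-jn J2 has e-setter on 2)
b0 →J1  (TF1 one-in-one-out from 1)
b4 →I2  (J1 effort already set via bond 0)

3  (I1, I2, I3 all integral)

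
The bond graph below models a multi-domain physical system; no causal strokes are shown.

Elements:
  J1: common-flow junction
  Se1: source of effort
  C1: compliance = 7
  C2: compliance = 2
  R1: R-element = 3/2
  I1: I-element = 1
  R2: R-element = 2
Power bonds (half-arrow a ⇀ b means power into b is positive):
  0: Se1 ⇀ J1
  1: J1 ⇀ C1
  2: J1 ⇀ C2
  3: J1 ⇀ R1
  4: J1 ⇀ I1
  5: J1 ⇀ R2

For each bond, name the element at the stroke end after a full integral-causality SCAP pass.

b0 →J1
b1 →J1
b2 →J1
b3 →J1
b4 →I1
b5 →J1

bond 0 |J1  (Se1: effort source, stroke at far end)
bond 1 |J1  (C1: C, integral causality)
bond 2 |J1  (prefer integral on C2)
bond 4 |I1  (I1: I, integral causality)
bond 3 |J1  (common-f at J1 fixed by 4)
bond 5 |J1  (J1 flow already set via bond 4)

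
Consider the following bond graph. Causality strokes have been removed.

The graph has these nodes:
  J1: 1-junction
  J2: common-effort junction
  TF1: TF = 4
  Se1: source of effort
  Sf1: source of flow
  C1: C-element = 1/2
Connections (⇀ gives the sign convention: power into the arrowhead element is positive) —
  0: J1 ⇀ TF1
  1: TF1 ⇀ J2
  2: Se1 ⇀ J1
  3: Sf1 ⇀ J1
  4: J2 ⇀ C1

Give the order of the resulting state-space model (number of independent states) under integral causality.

1  (C1 all integral)

bond 2 stroke at J1  (Se1 (Se) sets effort on bond)
bond 3 stroke at Sf1  (Sf1: flow source, stroke at near end)
bond 0 stroke at J1  (J1 flow already set via bond 3)
bond 1 stroke at TF1  (TF TF1: opposite of bond 0)
bond 4 stroke at J2  (closing 0-jn rule on J2)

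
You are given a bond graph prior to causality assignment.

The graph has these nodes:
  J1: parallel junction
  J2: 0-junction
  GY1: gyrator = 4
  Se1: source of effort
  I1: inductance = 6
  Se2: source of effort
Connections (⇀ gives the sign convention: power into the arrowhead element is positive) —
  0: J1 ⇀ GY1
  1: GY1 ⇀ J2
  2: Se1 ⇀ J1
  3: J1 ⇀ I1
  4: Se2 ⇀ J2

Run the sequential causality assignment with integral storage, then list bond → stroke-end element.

#0 →GY1
#1 →GY1
#2 →J1
#3 →I1
#4 →J2

β2 |J1  (source Se1 imposes e)
β4 |J2  (source Se2 imposes e)
β0 |GY1  (J1 effort already set via bond 2)
β3 |I1  (0-jn J1 has e-setter on 2)
β1 |GY1  (J2 effort already set via bond 4)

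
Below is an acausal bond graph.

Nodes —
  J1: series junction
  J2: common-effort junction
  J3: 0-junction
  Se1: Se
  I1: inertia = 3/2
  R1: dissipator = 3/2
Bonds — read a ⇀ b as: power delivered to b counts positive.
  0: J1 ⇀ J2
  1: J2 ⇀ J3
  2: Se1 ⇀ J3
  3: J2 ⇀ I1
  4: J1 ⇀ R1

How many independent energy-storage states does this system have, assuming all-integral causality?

#2 |J3  (Se1 (Se) sets effort on bond)
#1 |J2  (J3: bond 2 brought effort, rest push out)
#0 |J1  (J2: bond 1 brought effort, rest push out)
#3 |I1  (J2: bond 1 brought effort, rest push out)
#4 |R1  (only one flow-in slot at J1)

1  (I1 all integral)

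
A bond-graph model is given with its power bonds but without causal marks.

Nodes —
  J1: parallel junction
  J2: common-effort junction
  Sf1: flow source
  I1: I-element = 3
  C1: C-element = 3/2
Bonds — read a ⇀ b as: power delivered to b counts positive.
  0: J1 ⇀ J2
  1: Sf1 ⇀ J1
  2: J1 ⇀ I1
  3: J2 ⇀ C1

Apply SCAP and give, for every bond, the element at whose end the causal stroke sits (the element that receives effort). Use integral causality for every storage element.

#1 stroke→Sf1  (source Sf1 imposes f)
#2 stroke→I1  (I1: I, integral causality)
#0 stroke→J1  (J1: last free bond brings effort in)
#3 stroke→J2  (J2 needs exactly one e-in)

bond 0 stroke→J1
bond 1 stroke→Sf1
bond 2 stroke→I1
bond 3 stroke→J2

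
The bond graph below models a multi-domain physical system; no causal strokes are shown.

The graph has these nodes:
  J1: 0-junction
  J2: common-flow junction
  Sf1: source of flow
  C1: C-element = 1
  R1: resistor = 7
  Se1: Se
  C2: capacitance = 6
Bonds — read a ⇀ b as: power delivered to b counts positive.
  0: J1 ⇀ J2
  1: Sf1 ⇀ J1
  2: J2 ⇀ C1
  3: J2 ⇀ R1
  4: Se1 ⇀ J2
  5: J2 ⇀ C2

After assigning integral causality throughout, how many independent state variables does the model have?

β1 stroke→Sf1  (source Sf1 imposes f)
β4 stroke→J2  (Se1: effort source, stroke at far end)
β0 stroke→J1  (closing 0-jn rule on J1)
β2 stroke→J2  (1-jn J2 has f-setter on 0)
β3 stroke→J2  (J2 flow already set via bond 0)
β5 stroke→J2  (common-f at J2 fixed by 0)

2  (C1, C2 all integral)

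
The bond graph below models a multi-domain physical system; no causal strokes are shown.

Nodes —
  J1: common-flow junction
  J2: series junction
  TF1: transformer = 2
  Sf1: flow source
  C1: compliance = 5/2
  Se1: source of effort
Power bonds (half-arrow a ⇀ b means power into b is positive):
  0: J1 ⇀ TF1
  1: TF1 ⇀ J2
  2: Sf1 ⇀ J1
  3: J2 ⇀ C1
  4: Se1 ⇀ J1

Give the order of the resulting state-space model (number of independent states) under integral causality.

1  (C1 all integral)

β2 stroke at Sf1  (Sf1 fixes flow; stroke at Sf1)
β4 stroke at J1  (Se1 fixes effort; stroke away)
β0 stroke at J1  (1-jn J1 has f-setter on 2)
β1 stroke at TF1  (TF1: transformer flips bond 0)
β3 stroke at J2  (J2: bond 1 brought flow, rest push out)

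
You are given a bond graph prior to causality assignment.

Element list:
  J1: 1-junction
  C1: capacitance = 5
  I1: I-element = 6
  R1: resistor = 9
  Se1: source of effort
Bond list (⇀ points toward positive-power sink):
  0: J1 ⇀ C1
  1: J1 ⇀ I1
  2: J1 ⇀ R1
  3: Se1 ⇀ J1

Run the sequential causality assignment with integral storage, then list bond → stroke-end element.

β3 stroke→J1  (Se1 (Se) sets effort on bond)
β0 stroke→J1  (C1 outputs effort q/C1)
β1 stroke→I1  (I1 integral (f out))
β2 stroke→J1  (common-f at J1 fixed by 1)

b0 stroke→J1
b1 stroke→I1
b2 stroke→J1
b3 stroke→J1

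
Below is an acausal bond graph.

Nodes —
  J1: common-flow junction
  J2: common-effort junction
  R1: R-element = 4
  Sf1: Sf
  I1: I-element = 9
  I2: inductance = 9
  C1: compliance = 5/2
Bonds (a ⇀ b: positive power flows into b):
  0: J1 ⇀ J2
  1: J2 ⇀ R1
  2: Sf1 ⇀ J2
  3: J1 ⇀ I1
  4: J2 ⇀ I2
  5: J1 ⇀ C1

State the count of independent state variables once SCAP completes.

bond 2 |Sf1  (Sf1: flow source, stroke at near end)
bond 3 |I1  (prefer integral on I1)
bond 0 |J1  (common-f at J1 fixed by 3)
bond 5 |J1  (common-f at J1 fixed by 3)
bond 4 |I2  (I2 outputs flow p/I2)
bond 1 |J2  (only one effort-in slot at J2)

3  (C1, I1, I2 all integral)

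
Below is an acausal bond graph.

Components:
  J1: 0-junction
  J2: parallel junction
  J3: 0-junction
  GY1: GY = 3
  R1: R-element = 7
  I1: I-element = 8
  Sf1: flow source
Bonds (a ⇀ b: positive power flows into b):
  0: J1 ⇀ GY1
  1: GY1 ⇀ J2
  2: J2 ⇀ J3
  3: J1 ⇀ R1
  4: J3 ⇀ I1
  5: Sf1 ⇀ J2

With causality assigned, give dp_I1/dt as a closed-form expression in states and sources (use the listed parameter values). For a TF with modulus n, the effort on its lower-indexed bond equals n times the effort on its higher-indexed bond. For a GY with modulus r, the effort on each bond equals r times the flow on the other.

β5 |Sf1  (Sf1: flow source, stroke at near end)
β4 |I1  (I1: I, integral causality)
β2 |J3  (J3: last free bond brings effort in)
β1 |J2  (only one effort-in slot at J2)
β0 |J1  (GY1 both-in/both-out from 1)
β3 |R1  (J1: bond 0 brought effort, rest push out)

dp_I1/dt = 9*F_Sf1/7 - 9*p_I1/56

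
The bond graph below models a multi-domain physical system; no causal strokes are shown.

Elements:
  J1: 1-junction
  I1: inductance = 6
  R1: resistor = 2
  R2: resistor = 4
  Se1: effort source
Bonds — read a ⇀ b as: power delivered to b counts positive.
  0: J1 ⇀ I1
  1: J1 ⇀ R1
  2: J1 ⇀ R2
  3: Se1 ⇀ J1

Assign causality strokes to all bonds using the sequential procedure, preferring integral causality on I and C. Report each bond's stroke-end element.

bond 3 →J1  (source Se1 imposes e)
bond 0 →I1  (I1: I, integral causality)
bond 1 →J1  (J1 flow already set via bond 0)
bond 2 →J1  (J1 flow already set via bond 0)

b0 |I1
b1 |J1
b2 |J1
b3 |J1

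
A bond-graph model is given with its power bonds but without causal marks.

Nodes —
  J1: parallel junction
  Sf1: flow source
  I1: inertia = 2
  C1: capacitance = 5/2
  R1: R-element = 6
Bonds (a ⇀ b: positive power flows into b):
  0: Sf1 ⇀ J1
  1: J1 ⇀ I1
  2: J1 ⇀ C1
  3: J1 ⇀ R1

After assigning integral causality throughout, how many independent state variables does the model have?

2  (C1, I1 all integral)

#0 |Sf1  (Sf1 (Sf) sets flow on bond)
#1 |I1  (I1 integral (f out))
#2 |J1  (C1 integral (e out))
#3 |R1  (0-jn J1 has e-setter on 2)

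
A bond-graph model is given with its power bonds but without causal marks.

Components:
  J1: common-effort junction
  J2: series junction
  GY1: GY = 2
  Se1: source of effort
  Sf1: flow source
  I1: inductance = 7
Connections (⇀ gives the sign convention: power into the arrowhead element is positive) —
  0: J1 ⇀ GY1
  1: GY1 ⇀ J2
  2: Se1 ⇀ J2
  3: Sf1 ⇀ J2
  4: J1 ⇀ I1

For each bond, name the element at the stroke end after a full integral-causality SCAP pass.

β2 →J2  (Se1: effort source, stroke at far end)
β3 →Sf1  (source Sf1 imposes f)
β1 →J2  (J2 flow already set via bond 3)
β0 →J1  (GY1 both-in/both-out from 1)
β4 →I1  (0-jn J1 has e-setter on 0)

β0 |J1
β1 |J2
β2 |J2
β3 |Sf1
β4 |I1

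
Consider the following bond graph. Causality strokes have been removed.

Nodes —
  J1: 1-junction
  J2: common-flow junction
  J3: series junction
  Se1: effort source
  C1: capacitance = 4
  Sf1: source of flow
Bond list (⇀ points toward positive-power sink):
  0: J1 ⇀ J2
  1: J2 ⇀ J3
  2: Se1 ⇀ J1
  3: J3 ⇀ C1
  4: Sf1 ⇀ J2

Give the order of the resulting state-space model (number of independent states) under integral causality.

1  (C1 all integral)

#2 stroke at J1  (Se1: effort source, stroke at far end)
#4 stroke at Sf1  (Sf1 (Sf) sets flow on bond)
#0 stroke at J2  (closing 1-jn rule on J1)
#1 stroke at J2  (1-jn J2 has f-setter on 4)
#3 stroke at J3  (J3: bond 1 brought flow, rest push out)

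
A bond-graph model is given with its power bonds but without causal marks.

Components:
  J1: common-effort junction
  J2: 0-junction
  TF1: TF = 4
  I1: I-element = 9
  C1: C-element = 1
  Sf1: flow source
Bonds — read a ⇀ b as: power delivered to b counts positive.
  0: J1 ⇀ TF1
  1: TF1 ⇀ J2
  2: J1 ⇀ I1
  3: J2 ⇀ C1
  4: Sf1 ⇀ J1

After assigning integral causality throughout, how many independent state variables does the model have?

2  (C1, I1 all integral)

#4 |Sf1  (source Sf1 imposes f)
#2 |I1  (I1: I, integral causality)
#0 |J1  (J1 needs exactly one e-in)
#1 |TF1  (TF1: transformer flips bond 0)
#3 |J2  (closing 0-jn rule on J2)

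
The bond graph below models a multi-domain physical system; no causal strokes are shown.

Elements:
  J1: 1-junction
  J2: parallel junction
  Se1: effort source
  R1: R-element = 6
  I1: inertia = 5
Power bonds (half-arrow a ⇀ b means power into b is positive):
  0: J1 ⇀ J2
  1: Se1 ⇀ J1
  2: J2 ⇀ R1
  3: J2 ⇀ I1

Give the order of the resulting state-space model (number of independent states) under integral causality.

1  (I1 all integral)

#1 |J1  (Se1: effort source, stroke at far end)
#0 |J2  (closing 1-jn rule on J1)
#2 |R1  (J2: bond 0 brought effort, rest push out)
#3 |I1  (J2 effort already set via bond 0)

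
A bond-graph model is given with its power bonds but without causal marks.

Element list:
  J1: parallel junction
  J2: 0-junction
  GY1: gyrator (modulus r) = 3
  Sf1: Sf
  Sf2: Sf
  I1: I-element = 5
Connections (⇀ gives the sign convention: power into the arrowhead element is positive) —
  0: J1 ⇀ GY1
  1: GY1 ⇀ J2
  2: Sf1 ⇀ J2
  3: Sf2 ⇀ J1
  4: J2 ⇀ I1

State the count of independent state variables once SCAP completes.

1  (I1 all integral)

β2 stroke at Sf1  (source Sf1 imposes f)
β3 stroke at Sf2  (Sf2: flow source, stroke at near end)
β0 stroke at J1  (closing 0-jn rule on J1)
β1 stroke at J2  (GY1: gyrator matches bond 0)
β4 stroke at I1  (J2 effort already set via bond 1)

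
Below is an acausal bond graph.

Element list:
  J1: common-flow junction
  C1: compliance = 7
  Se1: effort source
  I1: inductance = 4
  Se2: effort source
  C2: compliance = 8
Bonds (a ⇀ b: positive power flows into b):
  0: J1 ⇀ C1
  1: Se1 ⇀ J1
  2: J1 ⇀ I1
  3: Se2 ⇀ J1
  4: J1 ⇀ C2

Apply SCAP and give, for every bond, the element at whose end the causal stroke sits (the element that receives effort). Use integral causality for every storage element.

bond 1 →J1  (source Se1 imposes e)
bond 3 →J1  (Se2: effort source, stroke at far end)
bond 0 →J1  (prefer integral on C1)
bond 2 →I1  (I1 integral (f out))
bond 4 →J1  (1-jn J1 has f-setter on 2)

#0 stroke→J1
#1 stroke→J1
#2 stroke→I1
#3 stroke→J1
#4 stroke→J1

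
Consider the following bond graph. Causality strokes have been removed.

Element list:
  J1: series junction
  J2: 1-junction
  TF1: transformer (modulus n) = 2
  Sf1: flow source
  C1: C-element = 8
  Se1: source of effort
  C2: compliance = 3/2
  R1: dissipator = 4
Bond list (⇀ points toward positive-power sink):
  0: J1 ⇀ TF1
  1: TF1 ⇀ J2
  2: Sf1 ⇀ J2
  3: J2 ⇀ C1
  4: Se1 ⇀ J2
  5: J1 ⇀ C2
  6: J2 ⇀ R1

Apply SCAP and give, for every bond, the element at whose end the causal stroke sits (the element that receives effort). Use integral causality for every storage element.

β2 stroke→Sf1  (Sf1 (Sf) sets flow on bond)
β4 stroke→J2  (Se1: effort source, stroke at far end)
β1 stroke→J2  (common-f at J2 fixed by 2)
β3 stroke→J2  (common-f at J2 fixed by 2)
β6 stroke→J2  (J2: bond 2 brought flow, rest push out)
β0 stroke→TF1  (TF1 one-in-one-out from 1)
β5 stroke→J1  (common-f at J1 fixed by 0)

β0 →TF1
β1 →J2
β2 →Sf1
β3 →J2
β4 →J2
β5 →J1
β6 →J2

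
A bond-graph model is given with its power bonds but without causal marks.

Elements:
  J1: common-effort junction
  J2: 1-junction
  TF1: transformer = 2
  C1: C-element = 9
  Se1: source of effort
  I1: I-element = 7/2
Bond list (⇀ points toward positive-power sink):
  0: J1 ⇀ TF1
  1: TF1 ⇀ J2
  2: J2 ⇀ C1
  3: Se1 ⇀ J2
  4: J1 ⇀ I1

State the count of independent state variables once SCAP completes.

#3 |J2  (source Se1 imposes e)
#2 |J2  (C1: C, integral causality)
#1 |TF1  (J2 needs exactly one f-in)
#0 |J1  (TF1: transformer flips bond 1)
#4 |I1  (0-jn J1 has e-setter on 0)

2  (C1, I1 all integral)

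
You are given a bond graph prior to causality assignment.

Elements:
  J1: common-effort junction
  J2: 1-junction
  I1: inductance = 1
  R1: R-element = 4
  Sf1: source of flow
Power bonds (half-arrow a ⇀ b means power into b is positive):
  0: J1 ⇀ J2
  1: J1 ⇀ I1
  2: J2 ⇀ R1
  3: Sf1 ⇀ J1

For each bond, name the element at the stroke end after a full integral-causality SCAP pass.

β3 |Sf1  (Sf1: flow source, stroke at near end)
β1 |I1  (I1: I, integral causality)
β0 |J1  (only one effort-in slot at J1)
β2 |J2  (J2: bond 0 brought flow, rest push out)

b0 →J1
b1 →I1
b2 →J2
b3 →Sf1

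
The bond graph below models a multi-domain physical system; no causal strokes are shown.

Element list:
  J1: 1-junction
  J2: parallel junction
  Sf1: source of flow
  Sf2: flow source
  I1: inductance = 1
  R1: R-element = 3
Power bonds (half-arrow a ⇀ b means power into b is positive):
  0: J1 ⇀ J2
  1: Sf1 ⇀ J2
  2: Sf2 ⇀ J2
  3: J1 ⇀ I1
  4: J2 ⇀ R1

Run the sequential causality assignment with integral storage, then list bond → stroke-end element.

#0 |J1
#1 |Sf1
#2 |Sf2
#3 |I1
#4 |J2

#1 stroke→Sf1  (Sf1 fixes flow; stroke at Sf1)
#2 stroke→Sf2  (Sf2 fixes flow; stroke at Sf2)
#3 stroke→I1  (I1 outputs flow p/I1)
#0 stroke→J1  (J1: bond 3 brought flow, rest push out)
#4 stroke→J2  (J2 needs exactly one e-in)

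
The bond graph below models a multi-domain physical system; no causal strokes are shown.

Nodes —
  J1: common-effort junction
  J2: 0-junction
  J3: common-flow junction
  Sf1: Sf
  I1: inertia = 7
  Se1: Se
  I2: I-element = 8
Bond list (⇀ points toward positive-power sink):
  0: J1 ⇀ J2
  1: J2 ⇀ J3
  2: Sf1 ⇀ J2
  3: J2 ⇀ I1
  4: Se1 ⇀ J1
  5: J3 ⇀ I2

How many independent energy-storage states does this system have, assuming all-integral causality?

2  (I1, I2 all integral)

bond 2 stroke→Sf1  (Sf1 fixes flow; stroke at Sf1)
bond 4 stroke→J1  (Se1 fixes effort; stroke away)
bond 0 stroke→J2  (0-jn J1 has e-setter on 4)
bond 1 stroke→J3  (0-jn J2 has e-setter on 0)
bond 3 stroke→I1  (J2: bond 0 brought effort, rest push out)
bond 5 stroke→I2  (only one flow-in slot at J3)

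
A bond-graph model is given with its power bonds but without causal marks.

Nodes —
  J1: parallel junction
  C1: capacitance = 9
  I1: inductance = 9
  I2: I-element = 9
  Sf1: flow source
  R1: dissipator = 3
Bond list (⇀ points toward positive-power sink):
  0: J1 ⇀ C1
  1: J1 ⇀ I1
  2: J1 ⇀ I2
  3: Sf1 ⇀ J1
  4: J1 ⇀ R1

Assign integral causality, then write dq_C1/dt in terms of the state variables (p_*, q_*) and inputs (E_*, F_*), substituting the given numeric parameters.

#3 →Sf1  (Sf1 (Sf) sets flow on bond)
#0 →J1  (C1 integral (e out))
#1 →I1  (common-e at J1 fixed by 0)
#2 →I2  (J1 effort already set via bond 0)
#4 →R1  (common-e at J1 fixed by 0)

dq_C1/dt = F_Sf1 - p_I1/9 - p_I2/9 - q_C1/27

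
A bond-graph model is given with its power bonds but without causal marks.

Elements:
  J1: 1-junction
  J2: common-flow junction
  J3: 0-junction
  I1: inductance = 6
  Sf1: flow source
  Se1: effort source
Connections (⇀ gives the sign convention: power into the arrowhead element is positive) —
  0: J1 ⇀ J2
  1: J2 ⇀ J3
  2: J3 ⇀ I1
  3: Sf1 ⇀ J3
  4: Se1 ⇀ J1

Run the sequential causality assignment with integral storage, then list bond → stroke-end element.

β0 stroke at J2
β1 stroke at J3
β2 stroke at I1
β3 stroke at Sf1
β4 stroke at J1

β3 stroke→Sf1  (source Sf1 imposes f)
β4 stroke→J1  (source Se1 imposes e)
β0 stroke→J2  (J1 needs exactly one f-in)
β1 stroke→J3  (J2: last free bond brings flow in)
β2 stroke→I1  (J3 effort already set via bond 1)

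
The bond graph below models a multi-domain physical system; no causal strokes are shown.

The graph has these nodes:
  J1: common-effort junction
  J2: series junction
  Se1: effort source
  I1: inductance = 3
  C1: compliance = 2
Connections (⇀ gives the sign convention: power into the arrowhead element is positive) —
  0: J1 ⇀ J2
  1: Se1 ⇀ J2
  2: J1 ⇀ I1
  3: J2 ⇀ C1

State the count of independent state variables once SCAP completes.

2  (C1, I1 all integral)

β1 stroke→J2  (Se1 fixes effort; stroke away)
β2 stroke→I1  (prefer integral on I1)
β0 stroke→J1  (closing 0-jn rule on J1)
β3 stroke→J2  (1-jn J2 has f-setter on 0)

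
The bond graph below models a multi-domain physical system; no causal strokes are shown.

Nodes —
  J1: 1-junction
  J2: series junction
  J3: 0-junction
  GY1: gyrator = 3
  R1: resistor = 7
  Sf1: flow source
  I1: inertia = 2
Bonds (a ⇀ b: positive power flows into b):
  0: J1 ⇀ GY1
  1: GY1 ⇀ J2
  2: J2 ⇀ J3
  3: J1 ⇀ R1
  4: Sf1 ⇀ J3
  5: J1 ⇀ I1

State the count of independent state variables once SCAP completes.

b4 |Sf1  (Sf1: flow source, stroke at near end)
b2 |J3  (closing 0-jn rule on J3)
b1 |J2  (common-f at J2 fixed by 2)
b0 |J1  (GY1: gyrator matches bond 1)
b5 |I1  (I1 outputs flow p/I1)
b3 |J1  (J1: bond 5 brought flow, rest push out)

1  (I1 all integral)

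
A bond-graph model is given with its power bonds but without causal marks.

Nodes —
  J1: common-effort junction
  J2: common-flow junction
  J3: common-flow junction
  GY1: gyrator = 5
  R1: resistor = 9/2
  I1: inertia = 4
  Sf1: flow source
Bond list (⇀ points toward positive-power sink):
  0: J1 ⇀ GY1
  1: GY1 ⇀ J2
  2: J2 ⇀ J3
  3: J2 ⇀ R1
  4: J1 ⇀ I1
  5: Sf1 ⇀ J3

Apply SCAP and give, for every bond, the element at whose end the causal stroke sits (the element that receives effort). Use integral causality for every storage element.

#0 →J1
#1 →J2
#2 →J3
#3 →J2
#4 →I1
#5 →Sf1

bond 5 |Sf1  (Sf1 (Sf) sets flow on bond)
bond 2 |J3  (1-jn J3 has f-setter on 5)
bond 1 |J2  (1-jn J2 has f-setter on 2)
bond 3 |J2  (J2: bond 2 brought flow, rest push out)
bond 0 |J1  (GY GY1: same side as bond 1)
bond 4 |I1  (0-jn J1 has e-setter on 0)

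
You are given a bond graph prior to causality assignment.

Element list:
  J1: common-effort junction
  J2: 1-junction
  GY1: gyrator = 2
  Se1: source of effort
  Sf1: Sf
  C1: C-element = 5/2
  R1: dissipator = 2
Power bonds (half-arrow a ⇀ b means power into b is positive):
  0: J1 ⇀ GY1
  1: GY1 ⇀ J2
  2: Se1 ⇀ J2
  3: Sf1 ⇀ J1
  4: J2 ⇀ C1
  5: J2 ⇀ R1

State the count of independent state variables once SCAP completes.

b2 →J2  (Se1 (Se) sets effort on bond)
b3 →Sf1  (source Sf1 imposes f)
b0 →J1  (only one effort-in slot at J1)
b1 →J2  (GY1: gyrator matches bond 0)
b4 →J2  (C1: C, integral causality)
b5 →R1  (J2 needs exactly one f-in)

1  (C1 all integral)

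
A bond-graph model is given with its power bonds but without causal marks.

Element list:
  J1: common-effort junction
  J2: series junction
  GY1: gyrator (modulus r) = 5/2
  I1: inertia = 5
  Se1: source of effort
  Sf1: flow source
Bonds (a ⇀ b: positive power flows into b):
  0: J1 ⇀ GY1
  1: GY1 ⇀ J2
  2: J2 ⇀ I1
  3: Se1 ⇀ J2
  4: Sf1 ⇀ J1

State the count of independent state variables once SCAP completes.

b3 stroke at J2  (Se1 (Se) sets effort on bond)
b4 stroke at Sf1  (Sf1: flow source, stroke at near end)
b0 stroke at J1  (J1 needs exactly one e-in)
b1 stroke at J2  (through GY1, causality inverts; strokes same side of GY1)
b2 stroke at I1  (J2: last free bond brings flow in)

1  (I1 all integral)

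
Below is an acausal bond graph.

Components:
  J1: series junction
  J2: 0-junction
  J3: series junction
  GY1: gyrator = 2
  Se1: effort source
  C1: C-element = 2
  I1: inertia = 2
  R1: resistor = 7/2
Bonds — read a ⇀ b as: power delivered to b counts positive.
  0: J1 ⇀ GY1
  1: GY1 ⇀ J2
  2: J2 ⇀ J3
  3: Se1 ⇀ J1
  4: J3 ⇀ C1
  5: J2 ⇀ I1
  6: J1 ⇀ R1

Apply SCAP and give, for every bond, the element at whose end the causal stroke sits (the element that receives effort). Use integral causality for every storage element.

b0 →GY1
b1 →GY1
b2 →J2
b3 →J1
b4 →J3
b5 →I1
b6 →J1

#3 →J1  (Se1 fixes effort; stroke away)
#4 →J3  (C1 integral (e out))
#2 →J2  (only one flow-in slot at J3)
#1 →GY1  (J2: bond 2 brought effort, rest push out)
#5 →I1  (J2: bond 2 brought effort, rest push out)
#0 →GY1  (through GY1, causality inverts; strokes same side of GY1)
#6 →J1  (J1: bond 0 brought flow, rest push out)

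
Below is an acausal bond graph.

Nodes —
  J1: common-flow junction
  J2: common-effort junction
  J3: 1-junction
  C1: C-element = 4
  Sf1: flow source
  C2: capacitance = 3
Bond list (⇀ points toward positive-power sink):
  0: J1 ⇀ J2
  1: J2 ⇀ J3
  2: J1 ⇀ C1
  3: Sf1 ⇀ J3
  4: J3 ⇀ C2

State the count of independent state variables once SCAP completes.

2  (C1, C2 all integral)

β3 →Sf1  (Sf1: flow source, stroke at near end)
β1 →J3  (1-jn J3 has f-setter on 3)
β4 →J3  (J3: bond 3 brought flow, rest push out)
β0 →J2  (closing 0-jn rule on J2)
β2 →J1  (J1 flow already set via bond 0)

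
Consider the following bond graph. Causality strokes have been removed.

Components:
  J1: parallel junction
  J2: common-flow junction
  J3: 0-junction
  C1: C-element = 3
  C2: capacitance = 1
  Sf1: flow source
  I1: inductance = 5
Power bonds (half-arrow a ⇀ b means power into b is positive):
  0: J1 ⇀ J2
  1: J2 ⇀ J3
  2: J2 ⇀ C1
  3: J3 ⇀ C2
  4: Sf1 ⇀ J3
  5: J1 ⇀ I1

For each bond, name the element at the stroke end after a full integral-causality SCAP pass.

bond 4 →Sf1  (Sf1 fixes flow; stroke at Sf1)
bond 2 →J2  (prefer integral on C1)
bond 3 →J3  (prefer integral on C2)
bond 1 →J2  (J3 effort already set via bond 3)
bond 0 →J1  (J2 needs exactly one f-in)
bond 5 →I1  (0-jn J1 has e-setter on 0)

b0 →J1
b1 →J2
b2 →J2
b3 →J3
b4 →Sf1
b5 →I1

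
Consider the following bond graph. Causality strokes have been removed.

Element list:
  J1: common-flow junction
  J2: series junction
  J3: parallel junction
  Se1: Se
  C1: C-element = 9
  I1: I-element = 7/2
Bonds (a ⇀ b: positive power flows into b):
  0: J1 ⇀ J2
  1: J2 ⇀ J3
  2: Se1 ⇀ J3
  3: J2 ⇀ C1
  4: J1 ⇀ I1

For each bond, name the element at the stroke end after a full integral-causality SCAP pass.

β2 →J3  (Se1: effort source, stroke at far end)
β1 →J2  (J3: bond 2 brought effort, rest push out)
β3 →J2  (C1 outputs effort q/C1)
β0 →J1  (only one flow-in slot at J2)
β4 →I1  (J1 needs exactly one f-in)

β0 |J1
β1 |J2
β2 |J3
β3 |J2
β4 |I1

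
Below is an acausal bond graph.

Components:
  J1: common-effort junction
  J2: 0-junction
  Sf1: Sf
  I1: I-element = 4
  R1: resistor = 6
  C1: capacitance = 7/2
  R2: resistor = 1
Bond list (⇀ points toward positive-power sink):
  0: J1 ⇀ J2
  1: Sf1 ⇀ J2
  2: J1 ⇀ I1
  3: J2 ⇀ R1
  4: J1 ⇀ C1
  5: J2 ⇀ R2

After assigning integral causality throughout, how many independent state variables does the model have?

#1 stroke→Sf1  (Sf1 fixes flow; stroke at Sf1)
#2 stroke→I1  (I1 outputs flow p/I1)
#4 stroke→J1  (C1: C, integral causality)
#0 stroke→J2  (0-jn J1 has e-setter on 4)
#3 stroke→R1  (common-e at J2 fixed by 0)
#5 stroke→R2  (J2 effort already set via bond 0)

2  (C1, I1 all integral)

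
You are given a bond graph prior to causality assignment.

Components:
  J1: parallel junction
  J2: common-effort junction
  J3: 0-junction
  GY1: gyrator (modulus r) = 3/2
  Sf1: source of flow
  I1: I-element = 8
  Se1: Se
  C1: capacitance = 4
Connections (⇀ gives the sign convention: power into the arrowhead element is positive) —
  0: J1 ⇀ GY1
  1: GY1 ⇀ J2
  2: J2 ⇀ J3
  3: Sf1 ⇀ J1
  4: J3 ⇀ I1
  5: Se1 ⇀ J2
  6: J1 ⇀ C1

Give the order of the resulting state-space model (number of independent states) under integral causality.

bond 3 →Sf1  (source Sf1 imposes f)
bond 5 →J2  (source Se1 imposes e)
bond 1 →GY1  (J2 effort already set via bond 5)
bond 2 →J3  (0-jn J2 has e-setter on 5)
bond 4 →I1  (J3: bond 2 brought effort, rest push out)
bond 0 →GY1  (through GY1, causality inverts; strokes same side of GY1)
bond 6 →J1  (J1: last free bond brings effort in)

2  (C1, I1 all integral)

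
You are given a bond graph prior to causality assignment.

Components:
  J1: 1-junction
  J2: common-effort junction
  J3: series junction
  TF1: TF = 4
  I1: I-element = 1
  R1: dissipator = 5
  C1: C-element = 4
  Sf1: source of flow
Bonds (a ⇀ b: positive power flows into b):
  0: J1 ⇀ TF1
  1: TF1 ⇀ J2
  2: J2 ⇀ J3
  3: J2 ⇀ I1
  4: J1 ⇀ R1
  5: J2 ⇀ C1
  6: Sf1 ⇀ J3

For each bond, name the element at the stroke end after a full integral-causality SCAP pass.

#6 →Sf1  (source Sf1 imposes f)
#2 →J3  (common-f at J3 fixed by 6)
#3 →I1  (I1 outputs flow p/I1)
#5 →J2  (C1 outputs effort q/C1)
#1 →TF1  (0-jn J2 has e-setter on 5)
#0 →J1  (TF TF1: opposite of bond 1)
#4 →R1  (closing 1-jn rule on J1)

b0 stroke→J1
b1 stroke→TF1
b2 stroke→J3
b3 stroke→I1
b4 stroke→R1
b5 stroke→J2
b6 stroke→Sf1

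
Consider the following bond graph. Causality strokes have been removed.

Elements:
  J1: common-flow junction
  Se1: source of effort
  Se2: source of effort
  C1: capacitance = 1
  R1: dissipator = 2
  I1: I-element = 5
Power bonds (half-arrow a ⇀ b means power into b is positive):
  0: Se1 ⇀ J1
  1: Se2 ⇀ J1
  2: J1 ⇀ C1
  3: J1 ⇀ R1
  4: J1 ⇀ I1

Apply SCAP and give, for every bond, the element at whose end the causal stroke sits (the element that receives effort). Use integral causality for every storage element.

β0 stroke→J1
β1 stroke→J1
β2 stroke→J1
β3 stroke→J1
β4 stroke→I1

#0 →J1  (Se1 fixes effort; stroke away)
#1 →J1  (Se2 (Se) sets effort on bond)
#2 →J1  (prefer integral on C1)
#4 →I1  (I1 integral (f out))
#3 →J1  (J1 flow already set via bond 4)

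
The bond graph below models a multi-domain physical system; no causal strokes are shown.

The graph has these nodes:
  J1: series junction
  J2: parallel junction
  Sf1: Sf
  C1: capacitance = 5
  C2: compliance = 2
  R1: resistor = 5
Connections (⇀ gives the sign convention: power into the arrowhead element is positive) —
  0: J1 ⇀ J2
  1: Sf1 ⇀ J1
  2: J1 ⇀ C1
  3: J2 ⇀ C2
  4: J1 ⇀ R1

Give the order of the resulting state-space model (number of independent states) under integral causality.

2  (C1, C2 all integral)

#1 →Sf1  (Sf1: flow source, stroke at near end)
#0 →J1  (J1: bond 1 brought flow, rest push out)
#2 →J1  (J1: bond 1 brought flow, rest push out)
#4 →J1  (J1: bond 1 brought flow, rest push out)
#3 →J2  (closing 0-jn rule on J2)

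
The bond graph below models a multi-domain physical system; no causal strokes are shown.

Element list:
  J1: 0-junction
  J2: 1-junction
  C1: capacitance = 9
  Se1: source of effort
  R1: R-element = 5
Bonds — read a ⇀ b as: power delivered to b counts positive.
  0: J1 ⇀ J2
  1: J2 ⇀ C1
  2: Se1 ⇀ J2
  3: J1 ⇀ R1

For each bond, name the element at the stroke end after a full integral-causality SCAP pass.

b2 stroke→J2  (Se1 (Se) sets effort on bond)
b1 stroke→J2  (C1 integral (e out))
b0 stroke→J1  (J2: last free bond brings flow in)
b3 stroke→R1  (common-e at J1 fixed by 0)

bond 0 →J1
bond 1 →J2
bond 2 →J2
bond 3 →R1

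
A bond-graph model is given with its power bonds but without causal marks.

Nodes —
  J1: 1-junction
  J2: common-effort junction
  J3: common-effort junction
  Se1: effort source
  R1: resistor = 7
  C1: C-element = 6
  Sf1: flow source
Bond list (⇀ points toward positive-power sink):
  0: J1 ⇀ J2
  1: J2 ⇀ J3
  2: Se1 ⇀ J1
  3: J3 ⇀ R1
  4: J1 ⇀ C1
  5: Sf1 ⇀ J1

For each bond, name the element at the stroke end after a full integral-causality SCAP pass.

bond 2 →J1  (source Se1 imposes e)
bond 5 →Sf1  (Sf1: flow source, stroke at near end)
bond 0 →J1  (J1: bond 5 brought flow, rest push out)
bond 4 →J1  (J1 flow already set via bond 5)
bond 1 →J2  (J2 needs exactly one e-in)
bond 3 →J3  (J3: last free bond brings effort in)

β0 stroke→J1
β1 stroke→J2
β2 stroke→J1
β3 stroke→J3
β4 stroke→J1
β5 stroke→Sf1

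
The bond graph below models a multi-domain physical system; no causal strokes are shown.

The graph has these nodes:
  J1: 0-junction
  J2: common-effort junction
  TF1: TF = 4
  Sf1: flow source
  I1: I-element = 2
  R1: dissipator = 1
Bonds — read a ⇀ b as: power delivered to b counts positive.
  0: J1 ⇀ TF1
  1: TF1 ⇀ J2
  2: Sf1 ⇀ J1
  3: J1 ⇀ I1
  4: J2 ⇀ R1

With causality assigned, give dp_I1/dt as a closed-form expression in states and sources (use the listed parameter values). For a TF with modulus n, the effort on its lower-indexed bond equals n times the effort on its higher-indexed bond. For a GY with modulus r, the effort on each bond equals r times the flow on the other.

#2 →Sf1  (Sf1 (Sf) sets flow on bond)
#3 →I1  (I1: I, integral causality)
#0 →J1  (J1 needs exactly one e-in)
#1 →TF1  (TF TF1: opposite of bond 0)
#4 →J2  (closing 0-jn rule on J2)

dp_I1/dt = 16*F_Sf1 - 8*p_I1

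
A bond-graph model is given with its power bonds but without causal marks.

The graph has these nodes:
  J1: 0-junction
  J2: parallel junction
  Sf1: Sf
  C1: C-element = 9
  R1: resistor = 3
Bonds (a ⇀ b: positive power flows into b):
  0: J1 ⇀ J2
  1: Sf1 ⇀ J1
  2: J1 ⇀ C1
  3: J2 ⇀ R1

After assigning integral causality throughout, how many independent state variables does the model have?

1  (C1 all integral)

bond 1 |Sf1  (Sf1: flow source, stroke at near end)
bond 2 |J1  (C1: C, integral causality)
bond 0 |J2  (common-e at J1 fixed by 2)
bond 3 |R1  (J2: bond 0 brought effort, rest push out)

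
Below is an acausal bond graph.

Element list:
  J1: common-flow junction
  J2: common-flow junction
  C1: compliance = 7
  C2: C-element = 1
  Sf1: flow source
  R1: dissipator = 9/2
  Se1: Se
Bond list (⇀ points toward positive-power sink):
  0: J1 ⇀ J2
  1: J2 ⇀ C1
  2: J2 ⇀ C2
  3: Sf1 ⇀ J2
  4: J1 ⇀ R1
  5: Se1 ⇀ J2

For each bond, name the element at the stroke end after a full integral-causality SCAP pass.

#0 |J2
#1 |J2
#2 |J2
#3 |Sf1
#4 |J1
#5 |J2

b3 stroke→Sf1  (source Sf1 imposes f)
b5 stroke→J2  (source Se1 imposes e)
b0 stroke→J2  (J2: bond 3 brought flow, rest push out)
b1 stroke→J2  (1-jn J2 has f-setter on 3)
b2 stroke→J2  (J2: bond 3 brought flow, rest push out)
b4 stroke→J1  (J1: bond 0 brought flow, rest push out)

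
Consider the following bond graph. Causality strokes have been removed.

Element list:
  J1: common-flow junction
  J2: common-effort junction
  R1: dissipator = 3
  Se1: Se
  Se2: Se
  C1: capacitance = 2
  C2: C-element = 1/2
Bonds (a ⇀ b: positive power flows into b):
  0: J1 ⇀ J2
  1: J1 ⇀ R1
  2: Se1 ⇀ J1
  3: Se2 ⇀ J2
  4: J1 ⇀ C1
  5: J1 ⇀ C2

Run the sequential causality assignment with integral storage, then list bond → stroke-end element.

bond 0 stroke at J1
bond 1 stroke at R1
bond 2 stroke at J1
bond 3 stroke at J2
bond 4 stroke at J1
bond 5 stroke at J1

b2 stroke at J1  (Se1 (Se) sets effort on bond)
b3 stroke at J2  (Se2 (Se) sets effort on bond)
b0 stroke at J1  (J2: bond 3 brought effort, rest push out)
b4 stroke at J1  (C1: C, integral causality)
b5 stroke at J1  (prefer integral on C2)
b1 stroke at R1  (closing 1-jn rule on J1)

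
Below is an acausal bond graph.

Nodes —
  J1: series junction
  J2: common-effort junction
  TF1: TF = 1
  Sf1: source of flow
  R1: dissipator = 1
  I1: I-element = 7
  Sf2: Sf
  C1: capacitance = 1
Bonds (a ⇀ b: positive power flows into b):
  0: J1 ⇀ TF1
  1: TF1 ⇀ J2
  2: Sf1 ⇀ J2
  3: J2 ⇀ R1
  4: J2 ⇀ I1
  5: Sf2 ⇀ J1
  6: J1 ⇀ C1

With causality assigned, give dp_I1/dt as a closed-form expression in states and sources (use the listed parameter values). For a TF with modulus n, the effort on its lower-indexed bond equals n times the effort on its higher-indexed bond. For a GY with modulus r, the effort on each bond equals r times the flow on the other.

dp_I1/dt = F_Sf1 + F_Sf2 - p_I1/7

bond 2 stroke at Sf1  (Sf1 fixes flow; stroke at Sf1)
bond 5 stroke at Sf2  (source Sf2 imposes f)
bond 0 stroke at J1  (J1 flow already set via bond 5)
bond 6 stroke at J1  (common-f at J1 fixed by 5)
bond 1 stroke at TF1  (through TF1, causality passes straight; one stroke at TF1)
bond 4 stroke at I1  (I1: I, integral causality)
bond 3 stroke at J2  (only one effort-in slot at J2)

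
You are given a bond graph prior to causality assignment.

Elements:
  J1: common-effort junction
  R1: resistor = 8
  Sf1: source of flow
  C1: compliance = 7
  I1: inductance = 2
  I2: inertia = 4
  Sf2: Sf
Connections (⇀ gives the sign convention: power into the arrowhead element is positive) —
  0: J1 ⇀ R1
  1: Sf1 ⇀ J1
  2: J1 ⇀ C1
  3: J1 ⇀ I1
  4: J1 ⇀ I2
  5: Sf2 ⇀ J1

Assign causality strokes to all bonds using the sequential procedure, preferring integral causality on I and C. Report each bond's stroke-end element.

b1 |Sf1  (Sf1 fixes flow; stroke at Sf1)
b5 |Sf2  (Sf2: flow source, stroke at near end)
b2 |J1  (C1: C, integral causality)
b0 |R1  (J1: bond 2 brought effort, rest push out)
b3 |I1  (J1 effort already set via bond 2)
b4 |I2  (0-jn J1 has e-setter on 2)

b0 stroke→R1
b1 stroke→Sf1
b2 stroke→J1
b3 stroke→I1
b4 stroke→I2
b5 stroke→Sf2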